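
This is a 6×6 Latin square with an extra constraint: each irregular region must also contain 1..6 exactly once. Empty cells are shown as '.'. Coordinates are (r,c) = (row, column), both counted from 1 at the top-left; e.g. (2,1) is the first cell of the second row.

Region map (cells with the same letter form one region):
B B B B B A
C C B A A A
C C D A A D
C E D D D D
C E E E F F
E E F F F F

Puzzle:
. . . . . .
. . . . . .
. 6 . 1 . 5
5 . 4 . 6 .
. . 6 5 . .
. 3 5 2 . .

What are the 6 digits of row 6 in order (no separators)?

(4,4) = 3: row 4 has {4,5,6}; col 4 has {1,2,5}; region has {4,5,6} → only 3 remains.
(3,3) = 2: row 3 has {1,5,6}; col 3 has {4,5,6}; region has {3,4,5,6} → only 2 remains.
(4,6) = 1: row 4 has {3,4,5,6}; col 6 has {5}; region has {2,3,4,5,6} → only 1 remains.
(4,2) = 2: row 4 has {1,3,4,5,6}; col 2 has {3,6}; region has {3,5,6} → only 2 remains.
(2,5) = 5: in row 2, 5 can only go here (every other open cell in that row sees a 5).
(1,2) = 5: in row 1, 5 can only go here (every other open cell in that row sees a 5).
(5,1) = 2: in row 5, 2 can only go here (every other open cell in that row sees a 2).
(2,6) = 2: in row 2, 2 can only go here (every other open cell in that row sees a 2).
(1,5) = 2: in row 1, 2 can only go here (every other open cell in that row sees a 2).
(2,4) = 6: in row 2, 6 can only go here (every other open cell in that row sees a 6).
(1,4) = 4: row 1 has {2,5}; col 4 has {1,2,3,5,6}; region has {2,5} → only 4 remains.
(1,6) = 3: row 1 has {2,4,5}; col 6 has {1,2,5}; region has {1,2,5,6} → only 3 remains.
(3,5) = 4: row 3 has {1,2,5,6}; col 5 has {2,5,6}; region has {1,2,3,5,6} → only 4 remains.
(5,6) = 4: row 5 has {2,5,6}; col 6 has {1,2,3,5}; region has {2,5} → only 4 remains.
(6,5) = 1: row 6 has {2,3,5}; col 5 has {2,4,5,6}; region has {2,4,5} → only 1 remains.
(6,6) = 6: row 6 has {1,2,3,5}; col 6 has {1,2,3,4,5}; region has {1,2,4,5} → only 6 remains.
(1,3) = 1: row 1 has {2,3,4,5}; col 3 has {2,4,5,6}; region has {2,4,5} → only 1 remains.
(2,3) = 3: row 2 has {2,5,6}; col 3 has {1,2,4,5,6}; region has {1,2,4,5} → only 3 remains.
(3,1) = 3: row 3 has {1,2,4,5,6}; col 1 has {2,5}; region has {2,5,6} → only 3 remains.
(5,2) = 1: row 5 has {2,4,5,6}; col 2 has {2,3,5,6}; region has {2,3,5,6} → only 1 remains.
(5,5) = 3: row 5 has {1,2,4,5,6}; col 5 has {1,2,4,5,6}; region has {1,2,4,5,6} → only 3 remains.
(6,1) = 4: row 6 has {1,2,3,5,6}; col 1 has {2,3,5}; region has {1,2,3,5,6} → only 4 remains.

435216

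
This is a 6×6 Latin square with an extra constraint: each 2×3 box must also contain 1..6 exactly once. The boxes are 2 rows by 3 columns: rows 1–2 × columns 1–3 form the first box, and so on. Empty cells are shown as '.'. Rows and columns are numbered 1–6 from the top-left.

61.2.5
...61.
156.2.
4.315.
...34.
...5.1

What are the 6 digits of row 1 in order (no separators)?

614235

R1C3 = 4: row 1 has {1,2,5,6}; col 3 has {3,6}; box has {1,6} → only 4 remains.
R1C5 = 3: row 1 has {1,2,4,5,6}; col 5 has {1,2,4,5}; box has {1,2,5,6} → only 3 remains.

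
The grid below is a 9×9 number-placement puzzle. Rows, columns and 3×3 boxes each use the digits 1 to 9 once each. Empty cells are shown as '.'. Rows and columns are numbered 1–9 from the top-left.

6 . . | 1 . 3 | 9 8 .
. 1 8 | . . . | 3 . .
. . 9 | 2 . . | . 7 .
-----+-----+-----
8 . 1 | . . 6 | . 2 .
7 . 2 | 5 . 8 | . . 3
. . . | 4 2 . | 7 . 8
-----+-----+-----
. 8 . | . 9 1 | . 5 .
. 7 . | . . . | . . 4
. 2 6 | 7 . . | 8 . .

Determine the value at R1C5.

4

R5C5 = 1 (sole candidate).
R6C6 = 9 (sole candidate).
R4C4 = 3 (sole candidate).
R4C5 = 7 (sole candidate).
R7C4 = 6 (sole candidate).
R7C7 = 2 (sole candidate).
R7C9 = 7 (sole candidate).
R8C4 = 8 (sole candidate).
R2C4 = 9 (sole candidate).
R1C9 = 2 (hidden single in row 1).
R1C3 = 7 (hidden single in row 1).
R2C1 = 2 (hidden single in row 2).
R2C6 = 7 (hidden single in row 2).
R3C5 = 8 (hidden single in row 3).
R6C8 = 1 (hidden single in row 6).
R6C2 = 6 (hidden single in row 6).
R8C6 = 2 (hidden single in row 8).
R3C2 = 3 (hidden single in column 2).
R7C3 = 4 (hidden single in column 3).
R7C1 = 3 (sole candidate).
R8C3 = 5 (sole candidate).
R8C5 = 3 (sole candidate).
R6C1 = 5 (sole candidate).
R6C3 = 3 (sole candidate).
R3C1 = 4 (sole candidate).
R3C6 = 5 (sole candidate).
R9C6 = 4 (sole candidate).
R1C2 = 5 (sole candidate).
R1C5 = 4: row 1 has {1,2,3,5,6,7,8,9}; col 5 has {1,2,3,7,8,9}; box has {1,2,3,5,7,8,9} → only 4 remains.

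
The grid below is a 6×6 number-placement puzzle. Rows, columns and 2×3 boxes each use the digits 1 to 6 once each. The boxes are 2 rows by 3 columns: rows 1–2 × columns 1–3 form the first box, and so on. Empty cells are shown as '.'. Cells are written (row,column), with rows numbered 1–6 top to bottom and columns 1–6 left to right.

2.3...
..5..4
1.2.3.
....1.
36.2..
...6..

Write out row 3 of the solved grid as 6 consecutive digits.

152436

(2,1) = 6: row 2 has {4,5}; col 1 has {1,2,3}; box has {2,3,5} → only 6 remains.
(2,2) = 1: row 2 has {4,5,6}; col 2 has {6}; box has {2,3,5,6} → only 1 remains.
(2,4) = 3: row 2 has {1,4,5,6}; col 4 has {2,6}; box has {4} → only 3 remains.
(2,5) = 2: row 2 has {1,3,4,5,6}; col 5 has {1,3}; box has {3,4} → only 2 remains.
(1,2) = 4: row 1 has {2,3}; col 2 has {1,6}; box has {1,2,3,5,6} → only 4 remains.
(3,2) = 5: row 3 has {1,2,3}; col 2 has {1,4,6}; box has {1,2} → only 5 remains.
(3,4) = 4: row 3 has {1,2,3,5}; col 4 has {2,3,6}; box has {1,3} → only 4 remains.
(3,6) = 6: row 3 has {1,2,3,4,5}; col 6 has {4}; box has {1,3,4} → only 6 remains.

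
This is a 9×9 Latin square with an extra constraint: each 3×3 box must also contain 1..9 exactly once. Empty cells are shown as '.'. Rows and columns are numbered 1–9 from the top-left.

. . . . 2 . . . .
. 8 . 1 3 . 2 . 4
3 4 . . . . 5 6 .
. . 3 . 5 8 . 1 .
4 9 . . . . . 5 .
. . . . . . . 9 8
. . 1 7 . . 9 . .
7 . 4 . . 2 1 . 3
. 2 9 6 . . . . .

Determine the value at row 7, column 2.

row 2, column 8 = 7: row 2 has {1,2,3,4,8}; col 8 has {1,5,6,9}; box has {2,4,5,6} → only 7 remains.
row 8, column 8 = 8: row 8 has {1,2,3,4,7}; col 8 has {1,5,6,7,9}; box has {1,3,9} → only 8 remains.
row 9, column 8 = 4: row 9 has {2,6,9}; col 8 has {1,5,6,7,8,9}; box has {1,3,8,9} → only 4 remains.
row 1, column 8 = 3: row 1 has {2}; col 8 has {1,4,5,6,7,8,9}; box has {2,4,5,6,7} → only 3 remains.
row 7, column 8 = 2: row 7 has {1,7,9}; col 8 has {1,3,4,5,6,7,8,9}; box has {1,3,4,8,9} → only 2 remains.
row 8, column 5 = 9: row 8 has {1,2,3,4,7,8}; col 5 has {2,3,5}; box has {2,6,7} → only 9 remains.
row 9, column 7 = 7: row 9 has {2,4,6,9}; col 7 has {1,2,5,9}; box has {1,2,3,4,8,9} → only 7 remains.
row 9, column 9 = 5: row 9 has {2,4,6,7,9}; col 9 has {3,4,8}; box has {1,2,3,4,7,8,9} → only 5 remains.
row 1, column 7 = 8: row 1 has {2,3}; col 7 has {1,2,5,7,9}; box has {2,3,4,5,6,7} → only 8 remains.
row 7, column 9 = 6: row 7 has {1,2,7,9}; col 9 has {3,4,5,8}; box has {1,2,3,4,5,7,8,9} → only 6 remains.
row 8, column 4 = 5: row 8 has {1,2,3,4,7,8,9}; col 4 has {1,6,7}; box has {2,6,7,9} → only 5 remains.
row 9, column 1 = 8: row 9 has {2,4,5,6,7,9}; col 1 has {3,4,7}; box has {1,2,4,7,9} → only 8 remains.
row 9, column 5 = 1: row 9 has {2,4,5,6,7,8,9}; col 5 has {2,3,5,9}; box has {2,5,6,7,9} → only 1 remains.
row 9, column 6 = 3: row 9 has {1,2,4,5,6,7,8,9}; col 6 has {2,8}; box has {1,2,5,6,7,9} → only 3 remains.
row 7, column 1 = 5: row 7 has {1,2,6,7,9}; col 1 has {3,4,7,8}; box has {1,2,4,7,8,9} → only 5 remains.
row 7, column 2 = 3: row 7 has {1,2,5,6,7,9}; col 2 has {2,4,8,9}; box has {1,2,4,5,7,8,9} → only 3 remains.

3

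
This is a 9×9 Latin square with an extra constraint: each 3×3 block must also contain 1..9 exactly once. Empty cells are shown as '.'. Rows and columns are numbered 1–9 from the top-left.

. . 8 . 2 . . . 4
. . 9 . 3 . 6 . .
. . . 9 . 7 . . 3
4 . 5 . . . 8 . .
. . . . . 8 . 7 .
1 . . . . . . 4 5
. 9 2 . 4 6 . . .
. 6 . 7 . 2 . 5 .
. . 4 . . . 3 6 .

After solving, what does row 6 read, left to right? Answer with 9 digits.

187263945

r3c2 = 4 (hidden single in row 3).
r5c4 = 4 (hidden single in row 5).
r2c6 = 4 (hidden single in row 2).
r5c5 = 5 (hidden single in row 5).
r6c2 = 8: in row 6, 8 can only go here (every other open cell in that row sees an 8).
r8c7 = 4 (hidden single in row 8).
r9c9 = 2 (hidden single in row 9).
r5c1 = 9 (hidden single in column 1).
r6c3 = 7: in column 3, 7 can only go here (every other open cell in that column sees a 7).
r4c5 = 7 (hidden single in row 4).
r4c8 = 3 (hidden single in column 8).
r4c2 = 2 (sole candidate).
r5c2 = 3 (sole candidate).
r5c3 = 6 (sole candidate).
r5c9 = 1 (sole candidate).
r3c3 = 1 (sole candidate).
r5c7 = 2 (sole candidate).
r6c7 = 9: row 6 has {1,4,5,7,8}; col 7 has {2,3,4,6,8}; box has {1,2,3,4,5,7,8} → only 9 remains.
r8c3 = 3 (sole candidate).
r3c7 = 5 (sole candidate).
r4c9 = 6 (sole candidate).
r6c5 = 6: row 6 has {1,4,5,7,8,9}; col 5 has {2,3,4,5,7}; box has {4,5,7,8} → only 6 remains.
r6c6 = 3: row 6 has {1,4,5,6,7,8,9}; col 6 has {2,4,6,7,8}; box has {4,5,6,7,8} → only 3 remains.
r8c1 = 8 (sole candidate).
r8c9 = 9 (sole candidate).
r3c5 = 8 (sole candidate).
r3c8 = 2 (sole candidate).
r4c4 = 1 (sole candidate).
r4c6 = 9 (sole candidate).
r6c4 = 2: row 6 has {1,3,4,5,6,7,8,9}; col 4 has {1,4,7,9}; box has {1,3,4,5,6,7,8,9} → only 2 remains.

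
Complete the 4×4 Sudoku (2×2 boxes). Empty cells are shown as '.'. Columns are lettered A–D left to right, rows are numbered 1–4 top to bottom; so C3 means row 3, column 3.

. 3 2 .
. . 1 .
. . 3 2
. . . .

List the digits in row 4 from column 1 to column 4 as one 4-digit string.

D1 = 4 (sole candidate).
D2 = 3 (sole candidate).
C4 = 4: row 4 has {}; col 3 has {1,2,3}; box has {2,3} → only 4 remains.
D4 = 1: row 4 has {4}; col 4 has {2,3,4}; box has {2,3,4} → only 1 remains.
A1 = 1 (sole candidate).
A3 = 4 (sole candidate).
B3 = 1 (sole candidate).
B4 = 2: row 4 has {1,4}; col 2 has {1,3}; box has {1,4} → only 2 remains.
A2 = 2 (sole candidate).
B2 = 4 (sole candidate).
A4 = 3: row 4 has {1,2,4}; col 1 has {1,2,4}; box has {1,2,4} → only 3 remains.

3241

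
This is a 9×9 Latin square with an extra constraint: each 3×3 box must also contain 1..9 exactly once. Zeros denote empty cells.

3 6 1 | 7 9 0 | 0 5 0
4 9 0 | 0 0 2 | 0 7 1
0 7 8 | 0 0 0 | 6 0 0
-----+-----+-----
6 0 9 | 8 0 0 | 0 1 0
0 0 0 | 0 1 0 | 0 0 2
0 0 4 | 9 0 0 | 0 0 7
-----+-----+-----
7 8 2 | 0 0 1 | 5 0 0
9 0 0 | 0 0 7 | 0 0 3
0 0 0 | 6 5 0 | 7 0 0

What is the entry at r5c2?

r2c3 = 5: row 2 has {1,2,4,7,9}; col 3 has {1,2,4,8,9}; box has {1,3,4,6,7,8,9} → only 5 remains.
r2c4 = 3: row 2 has {1,2,4,5,7,9}; col 4 has {6,7,8,9}; box has {2,7,9} → only 3 remains.
r2c7 = 8: row 2 has {1,2,3,4,5,7,9}; col 7 has {5,6,7}; box has {1,5,6,7} → only 8 remains.
r3c1 = 2: row 3 has {6,7,8}; col 1 has {3,4,6,7,9}; box has {1,3,4,5,6,7,8,9} → only 2 remains.
r3c5 = 4: row 3 has {2,6,7,8}; col 5 has {1,5,9}; box has {2,3,7,9} → only 4 remains.
r3c6 = 5: row 3 has {2,4,6,7,8}; col 6 has {1,2,7}; box has {2,3,4,7,9} → only 5 remains.
r3c9 = 9: row 3 has {2,4,5,6,7,8}; col 9 has {1,2,3,7}; box has {1,5,6,7,8} → only 9 remains.
r6c7 = 3: row 6 has {4,7,9}; col 7 has {5,6,7,8}; box has {1,2,7} → only 3 remains.
r7c4 = 4: row 7 has {1,2,5,7,8}; col 4 has {3,6,7,8,9}; box has {1,5,6,7} → only 4 remains.
r7c5 = 3: row 7 has {1,2,4,5,7,8}; col 5 has {1,4,5,9}; box has {1,4,5,6,7} → only 3 remains.
r7c9 = 6: row 7 has {1,2,3,4,5,7,8}; col 9 has {1,2,3,7,9}; box has {3,5,7} → only 6 remains.
r8c3 = 6: row 8 has {3,7,9}; col 3 has {1,2,4,5,8,9}; box has {2,7,8,9} → only 6 remains.
r8c4 = 2: row 8 has {3,6,7,9}; col 4 has {3,4,6,7,8,9}; box has {1,3,4,5,6,7} → only 2 remains.
r8c5 = 8: row 8 has {2,3,6,7,9}; col 5 has {1,3,4,5,9}; box has {1,2,3,4,5,6,7} → only 8 remains.
r8c8 = 4: row 8 has {2,3,6,7,8,9}; col 8 has {1,5,7}; box has {3,5,6,7} → only 4 remains.
r9c1 = 1: row 9 has {5,6,7}; col 1 has {2,3,4,6,7,9}; box has {2,6,7,8,9} → only 1 remains.
r9c3 = 3: row 9 has {1,5,6,7}; col 3 has {1,2,4,5,6,8,9}; box has {1,2,6,7,8,9} → only 3 remains.
r9c6 = 9: row 9 has {1,3,5,6,7}; col 6 has {1,2,5,7}; box has {1,2,3,4,5,6,7,8} → only 9 remains.
r9c9 = 8: row 9 has {1,3,5,6,7,9}; col 9 has {1,2,3,6,7,9}; box has {3,4,5,6,7} → only 8 remains.
r1c6 = 8: row 1 has {1,3,5,6,7,9}; col 6 has {1,2,5,7,9}; box has {2,3,4,5,7,9} → only 8 remains.
r1c9 = 4: row 1 has {1,3,5,6,7,8,9}; col 9 has {1,2,3,6,7,8,9}; box has {1,5,6,7,8,9} → only 4 remains.
r2c5 = 6: row 2 has {1,2,3,4,5,7,8,9}; col 5 has {1,3,4,5,8,9}; box has {2,3,4,5,7,8,9} → only 6 remains.
r3c4 = 1: row 3 has {2,4,5,6,7,8,9}; col 4 has {2,3,4,6,7,8,9}; box has {2,3,4,5,6,7,8,9} → only 1 remains.
r3c8 = 3: row 3 has {1,2,4,5,6,7,8,9}; col 8 has {1,4,5,7}; box has {1,4,5,6,7,8,9} → only 3 remains.
r4c7 = 4: row 4 has {1,6,8,9}; col 7 has {3,5,6,7,8}; box has {1,2,3,7} → only 4 remains.
r4c9 = 5: row 4 has {1,4,6,8,9}; col 9 has {1,2,3,4,6,7,8,9}; box has {1,2,3,4,7} → only 5 remains.
r5c3 = 7: row 5 has {1,2}; col 3 has {1,2,3,4,5,6,8,9}; box has {4,6,9} → only 7 remains.
r5c4 = 5: row 5 has {1,2,7}; col 4 has {1,2,3,4,6,7,8,9}; box has {1,8,9} → only 5 remains.
r5c7 = 9: row 5 has {1,2,5,7}; col 7 has {3,4,5,6,7,8}; box has {1,2,3,4,5,7} → only 9 remains.
r6c5 = 2: row 6 has {3,4,7,9}; col 5 has {1,3,4,5,6,8,9}; box has {1,5,8,9} → only 2 remains.
r6c6 = 6: row 6 has {2,3,4,7,9}; col 6 has {1,2,5,7,8,9}; box has {1,2,5,8,9} → only 6 remains.
r6c8 = 8: row 6 has {2,3,4,6,7,9}; col 8 has {1,3,4,5,7}; box has {1,2,3,4,5,7,9} → only 8 remains.
r7c8 = 9: row 7 has {1,2,3,4,5,6,7,8}; col 8 has {1,3,4,5,7,8}; box has {3,4,5,6,7,8} → only 9 remains.
r8c2 = 5: row 8 has {2,3,4,6,7,8,9}; col 2 has {6,7,8,9}; box has {1,2,3,6,7,8,9} → only 5 remains.
r8c7 = 1: row 8 has {2,3,4,5,6,7,8,9}; col 7 has {3,4,5,6,7,8,9}; box has {3,4,5,6,7,8,9} → only 1 remains.
r9c2 = 4: row 9 has {1,3,5,6,7,8,9}; col 2 has {5,6,7,8,9}; box has {1,2,3,5,6,7,8,9} → only 4 remains.
r9c8 = 2: row 9 has {1,3,4,5,6,7,8,9}; col 8 has {1,3,4,5,7,8,9}; box has {1,3,4,5,6,7,8,9} → only 2 remains.
r1c7 = 2: row 1 has {1,3,4,5,6,7,8,9}; col 7 has {1,3,4,5,6,7,8,9}; box has {1,3,4,5,6,7,8,9} → only 2 remains.
r4c5 = 7: row 4 has {1,4,5,6,8,9}; col 5 has {1,2,3,4,5,6,8,9}; box has {1,2,5,6,8,9} → only 7 remains.
r4c6 = 3: row 4 has {1,4,5,6,7,8,9}; col 6 has {1,2,5,6,7,8,9}; box has {1,2,5,6,7,8,9} → only 3 remains.
r5c1 = 8: row 5 has {1,2,5,7,9}; col 1 has {1,2,3,4,6,7,9}; box has {4,6,7,9} → only 8 remains.
r5c2 = 3: row 5 has {1,2,5,7,8,9}; col 2 has {4,5,6,7,8,9}; box has {4,6,7,8,9} → only 3 remains.

3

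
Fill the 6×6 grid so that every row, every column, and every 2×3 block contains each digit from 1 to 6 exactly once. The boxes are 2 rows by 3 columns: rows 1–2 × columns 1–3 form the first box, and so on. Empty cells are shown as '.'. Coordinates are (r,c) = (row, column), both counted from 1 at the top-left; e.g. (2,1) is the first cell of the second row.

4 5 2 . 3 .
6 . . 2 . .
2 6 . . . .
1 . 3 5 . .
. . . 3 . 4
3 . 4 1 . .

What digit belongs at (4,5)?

6

(1,4) = 6 (sole candidate).
(1,6) = 1 (sole candidate).
(2,3) = 1 (sole candidate).
(2,6) = 5 (sole candidate).
(3,3) = 5 (sole candidate).
(3,4) = 4 (sole candidate).
(3,5) = 1 (sole candidate).
(3,6) = 3 (sole candidate).
(4,2) = 4 (sole candidate).
(5,1) = 5 (sole candidate).
(5,3) = 6 (sole candidate).
(5,5) = 2 (sole candidate).
(6,2) = 2 (sole candidate).
(6,6) = 6 (sole candidate).
(2,2) = 3 (sole candidate).
(2,5) = 4 (sole candidate).
(4,5) = 6: row 4 has {1,3,4,5}; col 5 has {1,2,3,4}; box has {1,3,4,5} → only 6 remains.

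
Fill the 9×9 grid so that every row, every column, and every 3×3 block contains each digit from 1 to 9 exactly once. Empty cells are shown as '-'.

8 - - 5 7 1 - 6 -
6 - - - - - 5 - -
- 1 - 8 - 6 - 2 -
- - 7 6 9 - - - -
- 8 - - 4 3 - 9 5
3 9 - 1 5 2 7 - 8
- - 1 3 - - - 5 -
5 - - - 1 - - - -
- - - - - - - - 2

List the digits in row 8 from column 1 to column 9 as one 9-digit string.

r3c5 = 3 (sole candidate).
r4c6 = 8 (sole candidate).
r5c4 = 7 (sole candidate).
r6c8 = 4 (sole candidate).
r2c5 = 2 (sole candidate).
r6c3 = 6 (sole candidate).
r5c3 = 2 (sole candidate).
r5c1 = 1 (sole candidate).
r5c7 = 6 (sole candidate).
r4c1 = 4 (sole candidate).
r4c2 = 5 (sole candidate).
r1c2 = 2 (hidden single in row 1).
r2c8 = 8 (hidden single in row 2).
r2c9 = 1 (hidden single in row 2).
r4c9 = 3 (sole candidate).
r4c8 = 1 (sole candidate).
r4c7 = 2 (sole candidate).
r2c2 = 7 (hidden single in row 2).
r3c1 = 9 (sole candidate).
r3c7 = 4 (sole candidate).
r3c9 = 7 (sole candidate).
r9c1 = 7 (sole candidate).
r9c8 = 3 (sole candidate).
r1c9 = 9 (sole candidate).
r3c3 = 5 (sole candidate).
r7c1 = 2 (sole candidate).
r8c8 = 7: row 8 has {1,5}; col 8 has {1,2,3,4,5,6,8,9}; box has {2,3,5} → only 7 remains.
r1c7 = 3 (sole candidate).
r1c3 = 4 (sole candidate).
r2c3 = 3 (sole candidate).
r7c6 = 7 (hidden single in row 7).
r7c7 = 9 (hidden single in row 7).
r8c7 = 8: row 8 has {1,5,7}; col 7 has {2,3,4,5,6,7,9}; box has {2,3,5,7,9} → only 8 remains.
r9c7 = 1 (sole candidate).
r8c3 = 9: row 8 has {1,5,7,8}; col 3 has {1,2,3,4,5,6,7}; box has {1,2,5,7} → only 9 remains.
r8c6 = 4: row 8 has {1,5,7,8,9}; col 6 has {1,2,3,6,7,8}; box has {1,3,7} → only 4 remains.
r8c9 = 6: row 8 has {1,4,5,7,8,9}; col 9 has {1,2,3,5,7,8,9}; box has {1,2,3,5,7,8,9} → only 6 remains.
r9c3 = 8 (sole candidate).
r9c4 = 9 (sole candidate).
r9c5 = 6 (sole candidate).
r9c6 = 5 (sole candidate).
r2c4 = 4 (sole candidate).
r2c6 = 9 (sole candidate).
r7c5 = 8 (sole candidate).
r7c9 = 4 (sole candidate).
r8c2 = 3: row 8 has {1,4,5,6,7,8,9}; col 2 has {1,2,5,7,8,9}; box has {1,2,5,7,8,9} → only 3 remains.
r8c4 = 2: row 8 has {1,3,4,5,6,7,8,9}; col 4 has {1,3,4,5,6,7,8,9}; box has {1,3,4,5,6,7,8,9} → only 2 remains.

539214876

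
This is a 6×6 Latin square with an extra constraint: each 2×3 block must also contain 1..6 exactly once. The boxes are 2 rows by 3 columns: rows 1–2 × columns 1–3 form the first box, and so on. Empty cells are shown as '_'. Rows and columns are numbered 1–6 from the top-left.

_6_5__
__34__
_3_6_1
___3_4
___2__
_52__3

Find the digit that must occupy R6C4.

1

R1C6 = 2: row 1 has {5,6}; col 6 has {1,3,4}; box has {4,5} → only 2 remains.
R2C6 = 6: row 2 has {3,4}; col 6 has {1,2,3,4}; box has {2,4,5} → only 6 remains.
R5C6 = 5: row 5 has {2}; col 6 has {1,2,3,4,6}; box has {2,3} → only 5 remains.
R6C4 = 1: row 6 has {2,3,5}; col 4 has {2,3,4,5,6}; box has {2,3,5} → only 1 remains.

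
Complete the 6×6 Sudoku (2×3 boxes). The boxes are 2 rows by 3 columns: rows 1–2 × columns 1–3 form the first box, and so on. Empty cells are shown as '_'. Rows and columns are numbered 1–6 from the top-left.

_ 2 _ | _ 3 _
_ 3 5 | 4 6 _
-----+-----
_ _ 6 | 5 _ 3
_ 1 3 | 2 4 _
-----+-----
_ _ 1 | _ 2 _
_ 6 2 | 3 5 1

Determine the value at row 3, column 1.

row 1, column 3 = 4: row 1 has {2,3}; col 3 has {1,2,3,5,6}; box has {2,3,5} → only 4 remains.
row 1, column 4 = 1: row 1 has {2,3,4}; col 4 has {2,3,4,5}; box has {3,4,6} → only 1 remains.
row 1, column 6 = 5: row 1 has {1,2,3,4}; col 6 has {1,3}; box has {1,3,4,6} → only 5 remains.
row 2, column 1 = 1: row 2 has {3,4,5,6}; col 1 has {}; box has {2,3,4,5} → only 1 remains.
row 2, column 6 = 2: row 2 has {1,3,4,5,6}; col 6 has {1,3,5}; box has {1,3,4,5,6} → only 2 remains.
row 3, column 2 = 4: row 3 has {3,5,6}; col 2 has {1,2,3,6}; box has {1,3,6} → only 4 remains.
row 3, column 5 = 1: row 3 has {3,4,5,6}; col 5 has {2,3,4,5,6}; box has {2,3,4,5} → only 1 remains.
row 4, column 1 = 5: row 4 has {1,2,3,4}; col 1 has {1}; box has {1,3,4,6} → only 5 remains.
row 4, column 6 = 6: row 4 has {1,2,3,4,5}; col 6 has {1,2,3,5}; box has {1,2,3,4,5} → only 6 remains.
row 5, column 2 = 5: row 5 has {1,2}; col 2 has {1,2,3,4,6}; box has {1,2,6} → only 5 remains.
row 5, column 4 = 6: row 5 has {1,2,5}; col 4 has {1,2,3,4,5}; box has {1,2,3,5} → only 6 remains.
row 5, column 6 = 4: row 5 has {1,2,5,6}; col 6 has {1,2,3,5,6}; box has {1,2,3,5,6} → only 4 remains.
row 6, column 1 = 4: row 6 has {1,2,3,5,6}; col 1 has {1,5}; box has {1,2,5,6} → only 4 remains.
row 1, column 1 = 6: row 1 has {1,2,3,4,5}; col 1 has {1,4,5}; box has {1,2,3,4,5} → only 6 remains.
row 3, column 1 = 2: row 3 has {1,3,4,5,6}; col 1 has {1,4,5,6}; box has {1,3,4,5,6} → only 2 remains.

2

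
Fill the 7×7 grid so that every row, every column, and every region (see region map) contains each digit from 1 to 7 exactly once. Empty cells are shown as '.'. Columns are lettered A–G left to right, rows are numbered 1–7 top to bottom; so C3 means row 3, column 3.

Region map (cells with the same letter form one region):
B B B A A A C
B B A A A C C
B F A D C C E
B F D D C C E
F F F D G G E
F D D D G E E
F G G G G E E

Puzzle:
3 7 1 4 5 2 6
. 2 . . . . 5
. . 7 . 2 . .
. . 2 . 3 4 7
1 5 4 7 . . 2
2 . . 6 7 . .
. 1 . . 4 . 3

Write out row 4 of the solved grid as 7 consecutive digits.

F3 = 1: row 3 has {2,7}; col 6 has {2,4}; region has {2,3,4,5,6} → only 1 remains.
G3 = 4: row 3 has {1,2,7}; col 7 has {2,3,5,6,7}; region has {2,3,7} → only 4 remains.
B4 = 6: row 4 has {2,3,4,7}; col 2 has {1,2,5,7}; region has {1,2,4,5} → only 6 remains.
E5 = 6: row 5 has {1,2,4,5,7}; col 5 has {2,3,4,5,7}; region has {1,4,7} → only 6 remains.
F5 = 3: row 5 has {1,2,4,5,6,7}; col 6 has {1,2,4}; region has {1,4,6,7} → only 3 remains.
F6 = 5: row 6 has {2,6,7}; col 6 has {1,2,3,4}; region has {2,3,4,7} → only 5 remains.
G6 = 1: row 6 has {2,5,6,7}; col 7 has {2,3,4,5,6,7}; region has {2,3,4,5,7} → only 1 remains.
A7 = 7: row 7 has {1,3,4}; col 1 has {1,2,3}; region has {1,2,4,5,6} → only 7 remains.
C7 = 5: row 7 has {1,3,4,7}; col 3 has {1,2,4,7}; region has {1,3,4,6,7} → only 5 remains.
D7 = 2: row 7 has {1,3,4,5,7}; col 4 has {4,6,7}; region has {1,3,4,5,6,7} → only 2 remains.
F7 = 6: row 7 has {1,2,3,4,5,7}; col 6 has {1,2,3,4,5}; region has {1,2,3,4,5,7} → only 6 remains.
E2 = 1: row 2 has {2,5}; col 5 has {2,3,4,5,6,7}; region has {2,4,5,7} → only 1 remains.
F2 = 7: row 2 has {1,2,5}; col 6 has {1,2,3,4,5,6}; region has {1,2,3,4,5,6} → only 7 remains.
B3 = 3: row 3 has {1,2,4,7}; col 2 has {1,2,5,6,7}; region has {1,2,4,5,6,7} → only 3 remains.
D3 = 5: row 3 has {1,2,3,4,7}; col 4 has {2,4,6,7}; region has {2,6,7} → only 5 remains.
A4 = 5: row 4 has {2,3,4,6,7}; col 1 has {1,2,3,7}; region has {1,2,3,7} → only 5 remains.
D4 = 1: row 4 has {2,3,4,5,6,7}; col 4 has {2,4,5,6,7}; region has {2,5,6,7} → only 1 remains.

5621347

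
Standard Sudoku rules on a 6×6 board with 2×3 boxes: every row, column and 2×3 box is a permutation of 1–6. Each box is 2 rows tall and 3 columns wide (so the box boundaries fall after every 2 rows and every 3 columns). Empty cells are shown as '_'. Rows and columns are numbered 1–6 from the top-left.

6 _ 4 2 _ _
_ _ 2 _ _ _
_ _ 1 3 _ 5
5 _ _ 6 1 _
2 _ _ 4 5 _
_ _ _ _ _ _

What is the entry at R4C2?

R1C5 = 3: row 1 has {2,4,6}; col 5 has {1,5}; box has {2} → only 3 remains.
R1C6 = 1: row 1 has {2,3,4,6}; col 6 has {5}; box has {2,3} → only 1 remains.
R2C4 = 5: row 2 has {2}; col 4 has {2,3,4,6}; box has {1,2,3} → only 5 remains.
R3C1 = 4: row 3 has {1,3,5}; col 1 has {2,5,6}; box has {1,5} → only 4 remains.
R3C5 = 2: row 3 has {1,3,4,5}; col 5 has {1,3,5}; box has {1,3,5,6} → only 2 remains.
R4C3 = 3: row 4 has {1,5,6}; col 3 has {1,2,4}; box has {1,4,5} → only 3 remains.
R4C6 = 4: row 4 has {1,3,5,6}; col 6 has {1,5}; box has {1,2,3,5,6} → only 4 remains.
R5C3 = 6: row 5 has {2,4,5}; col 3 has {1,2,3,4}; box has {2} → only 6 remains.
R5C6 = 3: row 5 has {2,4,5,6}; col 6 has {1,4,5}; box has {4,5} → only 3 remains.
R6C3 = 5: row 6 has {}; col 3 has {1,2,3,4,6}; box has {2,6} → only 5 remains.
R6C4 = 1: row 6 has {5}; col 4 has {2,3,4,5,6}; box has {3,4,5} → only 1 remains.
R6C5 = 6: row 6 has {1,5}; col 5 has {1,2,3,5}; box has {1,3,4,5} → only 6 remains.
R6C6 = 2: row 6 has {1,5,6}; col 6 has {1,3,4,5}; box has {1,3,4,5,6} → only 2 remains.
R1C2 = 5: row 1 has {1,2,3,4,6}; col 2 has {}; box has {2,4,6} → only 5 remains.
R2C5 = 4: row 2 has {2,5}; col 5 has {1,2,3,5,6}; box has {1,2,3,5} → only 4 remains.
R2C6 = 6: row 2 has {2,4,5}; col 6 has {1,2,3,4,5}; box has {1,2,3,4,5} → only 6 remains.
R3C2 = 6: row 3 has {1,2,3,4,5}; col 2 has {5}; box has {1,3,4,5} → only 6 remains.
R4C2 = 2: row 4 has {1,3,4,5,6}; col 2 has {5,6}; box has {1,3,4,5,6} → only 2 remains.

2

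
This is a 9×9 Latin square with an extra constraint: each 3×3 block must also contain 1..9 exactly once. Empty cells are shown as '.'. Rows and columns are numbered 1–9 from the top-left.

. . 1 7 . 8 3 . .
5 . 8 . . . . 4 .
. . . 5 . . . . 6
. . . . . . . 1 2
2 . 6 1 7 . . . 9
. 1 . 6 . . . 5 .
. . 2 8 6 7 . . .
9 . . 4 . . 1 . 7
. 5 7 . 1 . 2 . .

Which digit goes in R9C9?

R1C9 = 5: row 1 has {1,3,7,8}; col 9 has {2,6,7,9}; box has {3,4,6} → only 5 remains.
R2C9 = 1: row 2 has {4,5,8}; col 9 has {2,5,6,7,9}; box has {3,4,5,6} → only 1 remains.
R8C3 = 3: row 8 has {1,4,7,9}; col 3 has {1,2,6,7,8}; box has {2,5,7,9} → only 3 remains.
R7C2 = 4: row 7 has {2,6,7,8}; col 2 has {1,5}; box has {2,3,5,7,9} → only 4 remains.
R7C9 = 3: row 7 has {2,4,6,7,8}; col 9 has {1,2,5,6,7,9}; box has {1,2,7} → only 3 remains.
R7C1 = 1: row 7 has {2,3,4,6,7,8}; col 1 has {2,5,9}; box has {2,3,4,5,7,9} → only 1 remains.
R7C8 = 9: row 7 has {1,2,3,4,6,7,8}; col 8 has {1,4,5}; box has {1,2,3,7} → only 9 remains.
R1C8 = 2: row 1 has {1,3,5,7,8}; col 8 has {1,4,5,9}; box has {1,3,4,5,6} → only 2 remains.
R7C7 = 5: row 7 has {1,2,3,4,6,7,8,9}; col 7 has {1,2,3}; box has {1,2,3,7,9} → only 5 remains.
R3C6 = 1: in row 3, 1 can only go here (every other open cell in that row sees a 1).
R4C7 = 6: in row 4, 6 can only go here (every other open cell in that row sees a 6).
R5C6 = 5: in row 5, 5 can only go here (every other open cell in that row sees a 5).
R8C6 = 2: row 8 has {1,3,4,7,9}; col 6 has {1,5,7,8}; box has {1,4,6,7,8} → only 2 remains.
R8C5 = 5: row 8 has {1,2,3,4,7,9}; col 5 has {1,6,7}; box has {1,2,4,6,7,8} → only 5 remains.
R4C3 = 5: in row 4, 5 can only go here (every other open cell in that row sees a 5).
R5C7 = 4: in row 5, 4 can only go here (every other open cell in that row sees a 4).
R6C9 = 8: row 6 has {1,5,6}; col 9 has {1,2,3,5,6,7,9}; box has {1,2,4,5,6,9} → only 8 remains.
R9C9 = 4: row 9 has {1,2,5,7}; col 9 has {1,2,3,5,6,7,8,9}; box has {1,2,3,5,7,9} → only 4 remains.

4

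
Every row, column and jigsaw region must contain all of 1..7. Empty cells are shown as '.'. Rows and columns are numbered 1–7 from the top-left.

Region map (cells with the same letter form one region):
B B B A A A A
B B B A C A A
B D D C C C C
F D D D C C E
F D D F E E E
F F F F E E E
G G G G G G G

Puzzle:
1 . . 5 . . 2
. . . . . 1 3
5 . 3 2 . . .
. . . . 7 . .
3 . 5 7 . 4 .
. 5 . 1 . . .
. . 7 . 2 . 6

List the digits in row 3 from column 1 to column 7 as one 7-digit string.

r3c6 = 6: row 3 has {2,3,5}; col 6 has {1,4}; region has {2,7} → only 6 remains.
r5c7 = 1 (sole candidate).
r6c7 = 7 (sole candidate).
r7c1 = 4 (sole candidate).
r7c4 = 3 (sole candidate).
r7c6 = 5 (sole candidate).
r1c6 = 7 (sole candidate).
r3c7 = 4: row 3 has {2,3,5,6}; col 7 has {1,2,3,6,7}; region has {2,6,7} → only 4 remains.
r4c6 = 3 (sole candidate).
r4c7 = 5 (sole candidate).
r5c5 = 6 (sole candidate).
r6c5 = 3 (sole candidate).
r6c6 = 2 (sole candidate).
r7c2 = 1 (sole candidate).
r1c5 = 4 (sole candidate).
r2c4 = 6 (sole candidate).
r2c5 = 5 (sole candidate).
r3c2 = 7: row 3 has {2,3,4,5,6}; col 2 has {1,5}; region has {3,5} → only 7 remains.
r3c5 = 1: row 3 has {2,3,4,5,6,7}; col 5 has {2,3,4,5,6,7}; region has {2,3,4,5,6,7} → only 1 remains.

5732164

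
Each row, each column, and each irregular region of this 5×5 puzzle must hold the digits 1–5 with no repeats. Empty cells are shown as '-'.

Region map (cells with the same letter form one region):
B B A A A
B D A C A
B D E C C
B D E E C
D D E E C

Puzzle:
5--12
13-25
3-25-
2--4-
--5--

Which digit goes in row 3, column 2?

row 1, column 2 = 4 (sole candidate).
row 1, column 3 = 3 (sole candidate).
row 2, column 3 = 4 (sole candidate).
row 3, column 2 = 1: row 3 has {2,3,5}; col 2 has {3,4}; region has {3} → only 1 remains.

1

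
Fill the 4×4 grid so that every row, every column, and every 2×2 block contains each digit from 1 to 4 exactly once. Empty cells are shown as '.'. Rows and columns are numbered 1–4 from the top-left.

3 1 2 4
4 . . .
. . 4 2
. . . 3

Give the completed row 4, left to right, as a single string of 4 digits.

2413

R2C2 = 2 (sole candidate).
R2C4 = 1 (sole candidate).
R3C1 = 1 (sole candidate).
R3C2 = 3 (sole candidate).
R4C1 = 2: row 4 has {3}; col 1 has {1,3,4}; box has {1,3} → only 2 remains.
R4C2 = 4: row 4 has {2,3}; col 2 has {1,2,3}; box has {1,2,3} → only 4 remains.
R4C3 = 1: row 4 has {2,3,4}; col 3 has {2,4}; box has {2,3,4} → only 1 remains.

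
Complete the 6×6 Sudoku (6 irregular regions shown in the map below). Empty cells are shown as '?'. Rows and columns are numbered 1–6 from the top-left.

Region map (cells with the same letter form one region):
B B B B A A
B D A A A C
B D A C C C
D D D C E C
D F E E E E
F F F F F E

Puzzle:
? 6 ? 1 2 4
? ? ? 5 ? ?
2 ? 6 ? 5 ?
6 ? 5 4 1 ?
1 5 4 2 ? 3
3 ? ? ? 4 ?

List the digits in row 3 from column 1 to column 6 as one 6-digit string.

row 1, column 1 = 5 (sole candidate).
row 1, column 3 = 3 (sole candidate).
row 2, column 1 = 4 (sole candidate).
row 2, column 3 = 1 (sole candidate).
row 2, column 5 = 3 (sole candidate).
row 3, column 4 = 3: row 3 has {2,5,6}; col 4 has {1,2,4,5}; region has {4,5} → only 3 remains.
row 3, column 6 = 1: row 3 has {2,3,5,6}; col 6 has {3,4}; region has {3,4,5} → only 1 remains.
row 4, column 6 = 2 (sole candidate).
row 5, column 5 = 6 (sole candidate).
row 6, column 3 = 2 (sole candidate).
row 6, column 4 = 6 (sole candidate).
row 6, column 6 = 5 (sole candidate).
row 2, column 2 = 2 (sole candidate).
row 2, column 6 = 6 (sole candidate).
row 3, column 2 = 4: row 3 has {1,2,3,5,6}; col 2 has {2,5,6}; region has {1,2,5,6} → only 4 remains.

246351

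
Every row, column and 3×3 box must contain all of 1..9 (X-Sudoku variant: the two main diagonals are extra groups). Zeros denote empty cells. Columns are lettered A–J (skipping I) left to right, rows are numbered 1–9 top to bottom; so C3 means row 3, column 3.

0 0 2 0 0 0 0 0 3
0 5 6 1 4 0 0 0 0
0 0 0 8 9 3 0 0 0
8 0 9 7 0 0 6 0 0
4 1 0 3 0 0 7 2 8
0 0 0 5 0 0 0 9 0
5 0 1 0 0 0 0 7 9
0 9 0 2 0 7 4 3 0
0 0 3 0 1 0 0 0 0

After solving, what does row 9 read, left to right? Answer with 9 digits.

743918562

D1 = 6: row 1 has {2,3}; col 4 has {1,2,3,5,7,8}; box has {1,3,4,8,9} → only 6 remains.
F1 = 5: row 1 has {2,3,6}; col 6 has {3,7}; box has {1,3,4,6,8,9} → only 5 remains.
F2 = 2: row 2 has {1,4,5,6}; col 6 has {3,5,7}; box has {1,3,4,5,6,8,9} → only 2 remains.
H2 = 8: row 2 has {1,2,4,5,6}; col 8 has {2,3,7,9}; box has {3}; anti-diagonal has {1,3,5,9} → only 8 remains.
J2 = 7: row 2 has {1,2,4,5,6,8}; col 9 has {3,8,9}; box has {3,8} → only 7 remains.
C3 = 4: row 3 has {3,8,9}; col 3 has {1,2,3,6,9}; box has {2,5,6}; main diagonal has {3,5,7} → only 4 remains.
G3 = 2: row 3 has {3,4,8,9}; col 7 has {4,6,7}; box has {3,7,8}; anti-diagonal has {1,3,5,8,9} → only 2 remains.
E4 = 2: row 4 has {6,7,8,9}; col 5 has {1,4,9}; box has {3,5,7} → only 2 remains.
F4 = 4: row 4 has {2,6,7,8,9}; col 6 has {2,3,5,7}; box has {2,3,5,7}; anti-diagonal has {1,2,3,5,8,9} → only 4 remains.
C5 = 5: row 5 has {1,2,3,4,7,8}; col 3 has {1,2,3,4,6,9}; box has {1,4,8,9} → only 5 remains.
E5 = 6: row 5 has {1,2,3,4,5,7,8}; col 5 has {1,2,4,9}; box has {2,3,4,5,7}; main diagonal has {3,4,5,7}; anti-diagonal has {1,2,3,4,5,8,9} → only 6 remains.
F5 = 9: row 5 has {1,2,3,4,5,6,7,8}; col 6 has {2,3,4,5,7}; box has {2,3,4,5,6,7} → only 9 remains.
C6 = 7: row 6 has {5,9}; col 3 has {1,2,3,4,5,6,9}; box has {1,4,5,8,9} → only 7 remains.
E6 = 8: row 6 has {5,7,9}; col 5 has {1,2,4,6,9}; box has {2,3,4,5,6,7,9} → only 8 remains.
F6 = 1: row 6 has {5,7,8,9}; col 6 has {2,3,4,5,7,9}; box has {2,3,4,5,6,7,8,9}; main diagonal has {3,4,5,6,7} → only 1 remains.
G6 = 3: row 6 has {1,5,7,8,9}; col 7 has {2,4,6,7}; box has {2,6,7,8,9} → only 3 remains.
J6 = 4: row 6 has {1,3,5,7,8,9}; col 9 has {3,7,8,9}; box has {2,3,6,7,8,9} → only 4 remains.
D7 = 4: row 7 has {1,5,7,9}; col 4 has {1,2,3,5,6,7,8}; box has {1,2,7} → only 4 remains.
E7 = 3: row 7 has {1,4,5,7,9}; col 5 has {1,2,4,6,8,9}; box has {1,2,4,7} → only 3 remains.
G7 = 8: row 7 has {1,3,4,5,7,9}; col 7 has {2,3,4,6,7}; box has {3,4,7,9}; main diagonal has {1,3,4,5,6,7} → only 8 remains.
A8 = 6: row 8 has {2,3,4,7,9}; col 1 has {4,5,8}; box has {1,3,5,9} → only 6 remains.
C8 = 8: row 8 has {2,3,4,6,7,9}; col 3 has {1,2,3,4,5,6,7,9}; box has {1,3,5,6,9} → only 8 remains.
E8 = 5: row 8 has {2,3,4,6,7,8,9}; col 5 has {1,2,3,4,6,8,9}; box has {1,2,3,4,7} → only 5 remains.
J8 = 1: row 8 has {2,3,4,5,6,7,8,9}; col 9 has {3,4,7,8,9}; box has {3,4,7,8,9} → only 1 remains.
A9 = 7: row 9 has {1,3}; col 1 has {4,5,6,8}; box has {1,3,5,6,8,9}; anti-diagonal has {1,2,3,4,5,6,8,9} → only 7 remains.
D9 = 9: row 9 has {1,3,7}; col 4 has {1,2,3,4,5,6,7,8}; box has {1,2,3,4,5,7} → only 9 remains.
G9 = 5: row 9 has {1,3,7,9}; col 7 has {2,3,4,6,7,8}; box has {1,3,4,7,8,9} → only 5 remains.
H9 = 6: row 9 has {1,3,5,7,9}; col 8 has {2,3,7,8,9}; box has {1,3,4,5,7,8,9} → only 6 remains.
J9 = 2: row 9 has {1,3,5,6,7,9}; col 9 has {1,3,4,7,8,9}; box has {1,3,4,5,6,7,8,9}; main diagonal has {1,3,4,5,6,7,8} → only 2 remains.
A1 = 9: row 1 has {2,3,5,6}; col 1 has {4,5,6,7,8}; box has {2,4,5,6}; main diagonal has {1,2,3,4,5,6,7,8} → only 9 remains.
E1 = 7: row 1 has {2,3,5,6,9}; col 5 has {1,2,3,4,5,6,8,9}; box has {1,2,3,4,5,6,8,9} → only 7 remains.
G1 = 1: row 1 has {2,3,5,6,7,9}; col 7 has {2,3,4,5,6,7,8}; box has {2,3,7,8} → only 1 remains.
H1 = 4: row 1 has {1,2,3,5,6,7,9}; col 8 has {2,3,6,7,8,9}; box has {1,2,3,7,8} → only 4 remains.
A2 = 3: row 2 has {1,2,4,5,6,7,8}; col 1 has {4,5,6,7,8,9}; box has {2,4,5,6,9} → only 3 remains.
G2 = 9: row 2 has {1,2,3,4,5,6,7,8}; col 7 has {1,2,3,4,5,6,7,8}; box has {1,2,3,4,7,8} → only 9 remains.
A3 = 1: row 3 has {2,3,4,8,9}; col 1 has {3,4,5,6,7,8,9}; box has {2,3,4,5,6,9} → only 1 remains.
B3 = 7: row 3 has {1,2,3,4,8,9}; col 2 has {1,5,9}; box has {1,2,3,4,5,6,9} → only 7 remains.
H3 = 5: row 3 has {1,2,3,4,7,8,9}; col 8 has {2,3,4,6,7,8,9}; box has {1,2,3,4,7,8,9} → only 5 remains.
J3 = 6: row 3 has {1,2,3,4,5,7,8,9}; col 9 has {1,2,3,4,7,8,9}; box has {1,2,3,4,5,7,8,9} → only 6 remains.
B4 = 3: row 4 has {2,4,6,7,8,9}; col 2 has {1,5,7,9}; box has {1,4,5,7,8,9} → only 3 remains.
H4 = 1: row 4 has {2,3,4,6,7,8,9}; col 8 has {2,3,4,5,6,7,8,9}; box has {2,3,4,6,7,8,9} → only 1 remains.
J4 = 5: row 4 has {1,2,3,4,6,7,8,9}; col 9 has {1,2,3,4,6,7,8,9}; box has {1,2,3,4,6,7,8,9} → only 5 remains.
A6 = 2: row 6 has {1,3,4,5,7,8,9}; col 1 has {1,3,4,5,6,7,8,9}; box has {1,3,4,5,7,8,9} → only 2 remains.
B6 = 6: row 6 has {1,2,3,4,5,7,8,9}; col 2 has {1,3,5,7,9}; box has {1,2,3,4,5,7,8,9} → only 6 remains.
B7 = 2: row 7 has {1,3,4,5,7,8,9}; col 2 has {1,3,5,6,7,9}; box has {1,3,5,6,7,8,9} → only 2 remains.
F7 = 6: row 7 has {1,2,3,4,5,7,8,9}; col 6 has {1,2,3,4,5,7,9}; box has {1,2,3,4,5,7,9} → only 6 remains.
B9 = 4: row 9 has {1,2,3,5,6,7,9}; col 2 has {1,2,3,5,6,7,9}; box has {1,2,3,5,6,7,8,9} → only 4 remains.
F9 = 8: row 9 has {1,2,3,4,5,6,7,9}; col 6 has {1,2,3,4,5,6,7,9}; box has {1,2,3,4,5,6,7,9} → only 8 remains.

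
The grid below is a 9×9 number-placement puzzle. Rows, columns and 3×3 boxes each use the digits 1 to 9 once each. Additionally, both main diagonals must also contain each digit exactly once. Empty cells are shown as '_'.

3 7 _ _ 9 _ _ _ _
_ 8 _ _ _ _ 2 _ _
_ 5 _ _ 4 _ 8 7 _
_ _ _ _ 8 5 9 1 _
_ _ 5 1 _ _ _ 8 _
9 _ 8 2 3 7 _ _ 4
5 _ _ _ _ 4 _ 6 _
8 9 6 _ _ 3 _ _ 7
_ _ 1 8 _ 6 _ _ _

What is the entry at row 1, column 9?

1

row 2, column 6 = 1: row 2 has {2,8}; col 6 has {3,4,5,6,7}; box has {4,9} → only 1 remains.
row 3, column 6 = 2: row 3 has {4,5,7,8}; col 6 has {1,3,4,5,6,7}; box has {1,4,9} → only 2 remains.
row 5, column 5 = 6: row 5 has {1,5,8}; col 5 has {3,4,8,9}; box has {1,2,3,5,7,8}; main diagonal has {3,7,8}; anti-diagonal has {2,5,8,9} → only 6 remains.
row 5, column 6 = 9: row 5 has {1,5,6,8}; col 6 has {1,2,3,4,5,6,7}; box has {1,2,3,5,6,7,8} → only 9 remains.
row 6, column 8 = 5: row 6 has {2,3,4,7,8,9}; col 8 has {1,6,7,8}; box has {1,4,8,9} → only 5 remains.
row 7, column 7 = 1: row 7 has {4,5,6}; col 7 has {2,8,9}; box has {6,7}; main diagonal has {3,6,7,8} → only 1 remains.
row 8, column 4 = 5: row 8 has {3,6,7,8,9}; col 4 has {1,2,8}; box has {3,4,6,8} → only 5 remains.
row 8, column 7 = 4: row 8 has {3,5,6,7,8,9}; col 7 has {1,2,8,9}; box has {1,6,7} → only 4 remains.
row 8, column 8 = 2: row 8 has {3,4,5,6,7,8,9}; col 8 has {1,5,6,7,8}; box has {1,4,6,7}; main diagonal has {1,3,6,7,8} → only 2 remains.
row 1, column 4 = 6: row 1 has {3,7,9}; col 4 has {1,2,5,8}; box has {1,2,4,9} → only 6 remains.
row 1, column 6 = 8: row 1 has {3,6,7,9}; col 6 has {1,2,3,4,5,6,7,9}; box has {1,2,4,6,9} → only 8 remains.
row 1, column 7 = 5: row 1 has {3,6,7,8,9}; col 7 has {1,2,4,8,9}; box has {2,7,8} → only 5 remains.
row 1, column 8 = 4: row 1 has {3,5,6,7,8,9}; col 8 has {1,2,5,6,7,8}; box has {2,5,7,8} → only 4 remains.
row 1, column 9 = 1: row 1 has {3,4,5,6,7,8,9}; col 9 has {4,7}; box has {2,4,5,7,8}; anti-diagonal has {2,5,6,8,9} → only 1 remains.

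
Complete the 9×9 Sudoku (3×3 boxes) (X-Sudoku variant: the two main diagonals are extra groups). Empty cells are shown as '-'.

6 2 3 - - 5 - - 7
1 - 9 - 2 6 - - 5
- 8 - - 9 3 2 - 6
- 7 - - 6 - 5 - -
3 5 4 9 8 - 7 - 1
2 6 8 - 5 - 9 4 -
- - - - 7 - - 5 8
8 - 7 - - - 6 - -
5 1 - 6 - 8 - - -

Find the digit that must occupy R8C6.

R2C2 = 4 (sole candidate).
R2C8 = 3 (sole candidate).
R3C1 = 7 (sole candidate).
R3C3 = 5 (sole candidate).
R3C8 = 1 (sole candidate).
R4C1 = 9 (sole candidate).
R4C3 = 1 (sole candidate).
R4C6 = 4 (sole candidate).
R5C6 = 2 (sole candidate).
R5C8 = 6 (sole candidate).
R6C4 = 1 (sole candidate).
R6C6 = 7 (sole candidate).
R6C9 = 3 (sole candidate).
R7C1 = 4 (sole candidate).
R7C3 = 6 (sole candidate).
R8C2 = 9 (sole candidate).
R8C6 = 1: row 8 has {6,7,8,9}; col 6 has {2,3,4,5,6,7,8}; box has {6,7,8} → only 1 remains.

1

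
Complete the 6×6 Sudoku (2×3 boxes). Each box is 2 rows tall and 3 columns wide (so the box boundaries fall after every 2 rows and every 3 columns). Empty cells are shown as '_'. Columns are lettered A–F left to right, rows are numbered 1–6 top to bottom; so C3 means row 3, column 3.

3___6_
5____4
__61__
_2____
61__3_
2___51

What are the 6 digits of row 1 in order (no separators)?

341265

B1 = 4: row 1 has {3,6}; col 2 has {1,2}; box has {3,5} → only 4 remains.
B2 = 6 (sole candidate).
A3 = 4 (sole candidate).
E3 = 2 (sole candidate).
A4 = 1 (sole candidate).
E4 = 4 (sole candidate).
F5 = 2 (sole candidate).
B6 = 3 (sole candidate).
C6 = 4 (sole candidate).
D6 = 6 (sole candidate).
F1 = 5: row 1 has {3,4,6}; col 6 has {1,2,4}; box has {4,6} → only 5 remains.
E2 = 1 (sole candidate).
B3 = 5 (sole candidate).
F3 = 3 (sole candidate).
C4 = 3 (sole candidate).
D4 = 5 (sole candidate).
F4 = 6 (sole candidate).
C5 = 5 (sole candidate).
D5 = 4 (sole candidate).
D1 = 2: row 1 has {3,4,5,6}; col 4 has {1,4,5,6}; box has {1,4,5,6} → only 2 remains.
C2 = 2 (sole candidate).
D2 = 3 (sole candidate).
C1 = 1: row 1 has {2,3,4,5,6}; col 3 has {2,3,4,5,6}; box has {2,3,4,5,6} → only 1 remains.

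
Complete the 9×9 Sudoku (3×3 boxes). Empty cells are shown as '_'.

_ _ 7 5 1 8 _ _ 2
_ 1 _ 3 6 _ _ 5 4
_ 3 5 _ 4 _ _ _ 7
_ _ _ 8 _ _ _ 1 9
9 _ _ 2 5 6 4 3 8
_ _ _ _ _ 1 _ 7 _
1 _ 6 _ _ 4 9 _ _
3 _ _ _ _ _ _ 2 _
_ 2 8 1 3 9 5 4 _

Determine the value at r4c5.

7

r2c7 = 8 (sole candidate).
r3c4 = 9 (sole candidate).
r3c6 = 2 (sole candidate).
r3c8 = 6 (sole candidate).
r4c5 = 7: row 4 has {1,8,9}; col 5 has {1,3,4,5,6}; box has {1,2,5,6,8} → only 7 remains.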